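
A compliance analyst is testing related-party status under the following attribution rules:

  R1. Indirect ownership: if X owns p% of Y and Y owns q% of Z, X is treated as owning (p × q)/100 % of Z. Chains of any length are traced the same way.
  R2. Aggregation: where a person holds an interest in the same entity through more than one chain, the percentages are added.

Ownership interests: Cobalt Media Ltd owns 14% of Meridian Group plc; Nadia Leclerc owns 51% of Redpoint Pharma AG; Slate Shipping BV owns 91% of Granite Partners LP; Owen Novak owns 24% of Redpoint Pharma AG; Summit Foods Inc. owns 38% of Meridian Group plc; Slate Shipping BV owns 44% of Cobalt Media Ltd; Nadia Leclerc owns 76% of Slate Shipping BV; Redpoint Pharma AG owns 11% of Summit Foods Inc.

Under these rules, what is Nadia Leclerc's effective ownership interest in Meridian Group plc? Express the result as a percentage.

Chain via Redpoint Pharma AG → Summit Foods Inc. (R1): 51% × 11% × 38% = 2.1318% of Meridian Group plc.
Chain via Slate Shipping BV → Cobalt Media Ltd (R1): 76% × 44% × 14% = 4.6816% of Meridian Group plc.
Aggregating (R2): 2.1318% + 4.6816% = 6.8134%.

6.8134%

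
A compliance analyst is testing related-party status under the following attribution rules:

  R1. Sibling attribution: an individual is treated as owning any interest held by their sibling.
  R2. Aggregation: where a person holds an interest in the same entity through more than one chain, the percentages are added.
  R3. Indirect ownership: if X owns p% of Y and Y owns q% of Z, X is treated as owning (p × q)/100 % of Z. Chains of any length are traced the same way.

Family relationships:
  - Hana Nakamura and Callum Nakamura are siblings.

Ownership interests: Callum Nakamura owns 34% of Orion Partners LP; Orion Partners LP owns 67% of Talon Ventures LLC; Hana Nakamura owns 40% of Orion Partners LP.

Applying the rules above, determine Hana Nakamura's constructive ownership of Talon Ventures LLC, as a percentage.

By sibling attribution (R1), Hana Nakamura is treated as also owning Callum Nakamura's interest in Orion Partners LP, giving 40% + 34% = 74%.
Chain via Orion Partners LP (R3): 74% × 67% = 49.58% of Talon Ventures LLC.

49.58%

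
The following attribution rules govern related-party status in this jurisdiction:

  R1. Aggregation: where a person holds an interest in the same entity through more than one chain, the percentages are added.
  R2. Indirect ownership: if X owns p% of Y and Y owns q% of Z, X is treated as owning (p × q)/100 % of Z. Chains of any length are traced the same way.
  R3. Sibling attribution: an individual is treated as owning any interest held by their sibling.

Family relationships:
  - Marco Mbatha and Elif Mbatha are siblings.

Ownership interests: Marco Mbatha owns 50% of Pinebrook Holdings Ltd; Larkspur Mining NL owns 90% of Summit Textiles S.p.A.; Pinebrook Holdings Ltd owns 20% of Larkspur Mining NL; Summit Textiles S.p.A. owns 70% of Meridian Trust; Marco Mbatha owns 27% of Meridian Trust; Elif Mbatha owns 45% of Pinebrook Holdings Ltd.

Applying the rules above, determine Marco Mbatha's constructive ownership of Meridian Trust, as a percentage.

By sibling attribution (R3), Marco Mbatha is treated as also owning Elif Mbatha's interest in Pinebrook Holdings Ltd, giving 50% + 45% = 95%.
Chain via Pinebrook Holdings Ltd → Larkspur Mining NL → Summit Textiles S.p.A. (R2): 95% × 20% × 90% × 70% = 11.97% of Meridian Trust.
Direct interest in Meridian Trust: 27%.
Aggregating (R1): 11.97% + 27% = 38.97%.

38.97%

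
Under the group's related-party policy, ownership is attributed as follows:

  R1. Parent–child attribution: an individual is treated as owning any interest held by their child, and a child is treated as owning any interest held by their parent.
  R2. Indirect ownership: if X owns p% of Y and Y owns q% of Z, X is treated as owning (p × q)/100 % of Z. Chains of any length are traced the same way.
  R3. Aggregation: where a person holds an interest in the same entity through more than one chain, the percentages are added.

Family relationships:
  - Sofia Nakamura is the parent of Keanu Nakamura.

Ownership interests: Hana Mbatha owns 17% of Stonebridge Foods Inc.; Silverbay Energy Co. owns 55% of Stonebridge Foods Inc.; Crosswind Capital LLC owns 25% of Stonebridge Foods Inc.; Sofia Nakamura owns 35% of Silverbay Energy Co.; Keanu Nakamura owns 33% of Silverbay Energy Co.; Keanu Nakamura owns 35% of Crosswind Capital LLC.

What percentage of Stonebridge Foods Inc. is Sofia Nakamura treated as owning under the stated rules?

46.15%

By parent–child attribution (R1), Sofia Nakamura is treated as also owning Keanu Nakamura's interest in Silverbay Energy Co, giving 35% + 33% = 68%.
By parent–child attribution (R1), Sofia Nakamura is treated as owning Keanu Nakamura's 35% interest in Crosswind Capital LLC.
Chain via Silverbay Energy Co. (R2): 68% × 55% = 37.4% of Stonebridge Foods Inc.
Chain via Crosswind Capital LLC (R2): 35% × 25% = 8.75% of Stonebridge Foods Inc.
Aggregating (R3): 37.4% + 8.75% = 46.15%.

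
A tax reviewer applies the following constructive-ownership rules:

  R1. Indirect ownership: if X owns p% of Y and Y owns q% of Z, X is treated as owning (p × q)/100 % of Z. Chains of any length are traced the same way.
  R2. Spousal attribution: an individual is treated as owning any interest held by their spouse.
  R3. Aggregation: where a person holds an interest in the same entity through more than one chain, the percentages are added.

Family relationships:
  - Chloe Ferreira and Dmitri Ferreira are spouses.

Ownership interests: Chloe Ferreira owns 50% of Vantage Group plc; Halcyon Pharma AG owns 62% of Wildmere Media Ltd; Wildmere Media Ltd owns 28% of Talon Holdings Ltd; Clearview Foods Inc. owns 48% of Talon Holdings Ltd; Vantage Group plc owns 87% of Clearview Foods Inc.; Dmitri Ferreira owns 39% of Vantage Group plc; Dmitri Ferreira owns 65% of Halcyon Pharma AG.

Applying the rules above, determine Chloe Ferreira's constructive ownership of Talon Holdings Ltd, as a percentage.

By spousal attribution (R2), Chloe Ferreira is treated as also owning Dmitri Ferreira's interest in Vantage Group plc, giving 50% + 39% = 89%.
By spousal attribution (R2), Chloe Ferreira is treated as owning Dmitri Ferreira's 65% interest in Halcyon Pharma AG.
Chain via Vantage Group plc → Clearview Foods Inc. (R1): 89% × 87% × 48% = 37.1664% of Talon Holdings Ltd.
Chain via Halcyon Pharma AG → Wildmere Media Ltd (R1): 65% × 62% × 28% = 11.284% of Talon Holdings Ltd.
Aggregating (R3): 37.1664% + 11.284% = 48.4504%.

48.4504%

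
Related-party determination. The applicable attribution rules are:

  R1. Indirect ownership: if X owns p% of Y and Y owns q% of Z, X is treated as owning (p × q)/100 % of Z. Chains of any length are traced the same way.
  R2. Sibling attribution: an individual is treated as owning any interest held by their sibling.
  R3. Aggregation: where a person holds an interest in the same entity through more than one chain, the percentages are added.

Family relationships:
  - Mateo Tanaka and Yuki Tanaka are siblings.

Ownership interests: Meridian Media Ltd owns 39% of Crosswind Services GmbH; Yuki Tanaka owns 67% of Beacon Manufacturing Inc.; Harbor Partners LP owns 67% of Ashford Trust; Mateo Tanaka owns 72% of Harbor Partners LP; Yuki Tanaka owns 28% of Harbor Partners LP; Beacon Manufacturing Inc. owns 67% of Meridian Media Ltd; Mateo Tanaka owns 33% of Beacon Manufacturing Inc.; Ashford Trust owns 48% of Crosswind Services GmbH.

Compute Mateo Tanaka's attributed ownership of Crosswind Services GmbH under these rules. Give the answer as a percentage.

By sibling attribution (R2), Mateo Tanaka is treated as also owning Yuki Tanaka's interest in Harbor Partners LP, giving 72% + 28% = 100%.
By sibling attribution (R2), Mateo Tanaka is treated as also owning Yuki Tanaka's interest in Beacon Manufacturing Inc, giving 33% + 67% = 100%.
Chain via Harbor Partners LP → Ashford Trust (R1): 100% × 67% × 48% = 32.16% of Crosswind Services GmbH.
Chain via Beacon Manufacturing Inc. → Meridian Media Ltd (R1): 100% × 67% × 39% = 26.13% of Crosswind Services GmbH.
Aggregating (R3): 32.16% + 26.13% = 58.29%.

58.29%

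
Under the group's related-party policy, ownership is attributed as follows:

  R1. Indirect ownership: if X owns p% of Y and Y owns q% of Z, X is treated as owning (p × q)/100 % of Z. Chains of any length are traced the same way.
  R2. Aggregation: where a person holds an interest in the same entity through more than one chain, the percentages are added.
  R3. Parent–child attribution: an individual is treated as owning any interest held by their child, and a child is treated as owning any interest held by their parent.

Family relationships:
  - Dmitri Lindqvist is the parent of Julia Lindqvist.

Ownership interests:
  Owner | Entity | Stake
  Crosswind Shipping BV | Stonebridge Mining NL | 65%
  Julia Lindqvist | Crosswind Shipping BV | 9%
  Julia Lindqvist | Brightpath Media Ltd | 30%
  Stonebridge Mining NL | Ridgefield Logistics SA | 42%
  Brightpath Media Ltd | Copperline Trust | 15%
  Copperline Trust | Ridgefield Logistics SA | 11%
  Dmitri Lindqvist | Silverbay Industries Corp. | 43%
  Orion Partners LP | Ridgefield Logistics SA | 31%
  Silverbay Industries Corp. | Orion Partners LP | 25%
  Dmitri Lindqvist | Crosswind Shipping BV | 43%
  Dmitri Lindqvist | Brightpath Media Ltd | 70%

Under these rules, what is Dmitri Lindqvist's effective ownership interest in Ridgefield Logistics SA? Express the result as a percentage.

By parent–child attribution (R3), Dmitri Lindqvist is treated as also owning Julia Lindqvist's interest in Crosswind Shipping BV, giving 43% + 9% = 52%.
By parent–child attribution (R3), Dmitri Lindqvist is treated as also owning Julia Lindqvist's interest in Brightpath Media Ltd, giving 70% + 30% = 100%.
Chain via Crosswind Shipping BV → Stonebridge Mining NL (R1): 52% × 65% × 42% = 14.196% of Ridgefield Logistics SA.
Chain via Brightpath Media Ltd → Copperline Trust (R1): 100% × 15% × 11% = 1.65% of Ridgefield Logistics SA.
Chain via Silverbay Industries Corp. → Orion Partners LP (R1): 43% × 25% × 31% = 3.3325% of Ridgefield Logistics SA.
Aggregating (R2): 14.196% + 1.65% + 3.3325% = 19.1785%.

19.1785%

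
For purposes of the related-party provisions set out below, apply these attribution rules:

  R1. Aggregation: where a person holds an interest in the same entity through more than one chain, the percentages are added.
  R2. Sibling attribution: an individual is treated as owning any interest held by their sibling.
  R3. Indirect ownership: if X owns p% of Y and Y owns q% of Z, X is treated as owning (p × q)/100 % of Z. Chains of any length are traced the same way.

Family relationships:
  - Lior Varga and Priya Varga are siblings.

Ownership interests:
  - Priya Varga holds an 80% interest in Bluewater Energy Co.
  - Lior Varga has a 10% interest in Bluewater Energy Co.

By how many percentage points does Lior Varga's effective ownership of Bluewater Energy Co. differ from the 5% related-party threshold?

By sibling attribution (R2), Lior Varga is treated as also owning Priya Varga's interest in Bluewater Energy Co, giving 10% + 80% = 90%.
Direct interest in Bluewater Energy Co: 90%.
90% exceeds the 5% threshold by 85 percentage points.

85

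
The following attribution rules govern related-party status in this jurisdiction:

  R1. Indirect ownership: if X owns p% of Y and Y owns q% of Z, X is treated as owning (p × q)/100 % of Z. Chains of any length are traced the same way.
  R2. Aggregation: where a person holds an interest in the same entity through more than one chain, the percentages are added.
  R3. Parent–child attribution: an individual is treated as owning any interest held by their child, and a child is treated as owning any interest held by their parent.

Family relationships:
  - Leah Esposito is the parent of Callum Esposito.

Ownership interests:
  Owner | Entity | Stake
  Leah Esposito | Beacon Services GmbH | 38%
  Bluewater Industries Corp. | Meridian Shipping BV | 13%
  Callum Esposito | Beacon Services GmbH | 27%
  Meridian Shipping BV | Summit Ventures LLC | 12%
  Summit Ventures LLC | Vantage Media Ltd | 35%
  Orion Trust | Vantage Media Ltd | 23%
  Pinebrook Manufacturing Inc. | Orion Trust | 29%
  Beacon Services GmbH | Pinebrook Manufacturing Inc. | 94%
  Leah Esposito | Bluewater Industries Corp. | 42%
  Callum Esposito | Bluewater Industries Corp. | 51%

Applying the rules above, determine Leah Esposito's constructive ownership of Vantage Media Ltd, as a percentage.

By parent–child attribution (R3), Leah Esposito is treated as also owning Callum Esposito's interest in Beacon Services GmbH, giving 38% + 27% = 65%.
By parent–child attribution (R3), Leah Esposito is treated as also owning Callum Esposito's interest in Bluewater Industries Corp, giving 42% + 51% = 93%.
Chain via Beacon Services GmbH → Pinebrook Manufacturing Inc. → Orion Trust (R1): 65% × 94% × 29% × 23% = 4.07537% of Vantage Media Ltd.
Chain via Bluewater Industries Corp. → Meridian Shipping BV → Summit Ventures LLC (R1): 93% × 13% × 12% × 35% = 0.50778% of Vantage Media Ltd.
Aggregating (R2): 4.07537% + 0.50778% = 4.58315%.

4.58315%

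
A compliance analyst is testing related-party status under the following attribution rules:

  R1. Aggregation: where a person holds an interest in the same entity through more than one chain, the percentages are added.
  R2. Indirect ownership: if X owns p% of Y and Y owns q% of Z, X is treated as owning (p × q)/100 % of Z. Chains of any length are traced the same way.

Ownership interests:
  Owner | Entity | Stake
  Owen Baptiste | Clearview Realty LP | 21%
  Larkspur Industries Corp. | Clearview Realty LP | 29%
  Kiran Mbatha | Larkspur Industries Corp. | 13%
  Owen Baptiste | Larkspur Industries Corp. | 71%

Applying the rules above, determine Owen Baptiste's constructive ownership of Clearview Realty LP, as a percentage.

41.59%

Chain via Larkspur Industries Corp. (R2): 71% × 29% = 20.59% of Clearview Realty LP.
Direct interest in Clearview Realty LP: 21%.
Aggregating (R1): 20.59% + 21% = 41.59%.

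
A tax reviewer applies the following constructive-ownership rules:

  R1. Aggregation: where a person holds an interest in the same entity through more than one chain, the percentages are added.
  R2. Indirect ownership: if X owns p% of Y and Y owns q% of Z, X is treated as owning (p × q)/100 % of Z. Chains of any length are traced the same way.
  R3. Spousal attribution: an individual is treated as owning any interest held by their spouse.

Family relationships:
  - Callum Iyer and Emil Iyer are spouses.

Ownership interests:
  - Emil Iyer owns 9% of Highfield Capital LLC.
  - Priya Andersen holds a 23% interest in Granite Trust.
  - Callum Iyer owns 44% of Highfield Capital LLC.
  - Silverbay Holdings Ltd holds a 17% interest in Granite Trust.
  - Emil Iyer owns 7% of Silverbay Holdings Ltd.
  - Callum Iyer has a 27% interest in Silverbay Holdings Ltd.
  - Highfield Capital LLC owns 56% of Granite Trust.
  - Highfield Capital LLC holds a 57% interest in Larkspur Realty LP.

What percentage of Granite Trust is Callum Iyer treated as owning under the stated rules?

35.46%

By spousal attribution (R3), Callum Iyer is treated as also owning Emil Iyer's interest in Silverbay Holdings Ltd, giving 27% + 7% = 34%.
By spousal attribution (R3), Callum Iyer is treated as also owning Emil Iyer's interest in Highfield Capital LLC, giving 44% + 9% = 53%.
Chain via Silverbay Holdings Ltd (R2): 34% × 17% = 5.78% of Granite Trust.
Chain via Highfield Capital LLC (R2): 53% × 56% = 29.68% of Granite Trust.
Aggregating (R1): 5.78% + 29.68% = 35.46%.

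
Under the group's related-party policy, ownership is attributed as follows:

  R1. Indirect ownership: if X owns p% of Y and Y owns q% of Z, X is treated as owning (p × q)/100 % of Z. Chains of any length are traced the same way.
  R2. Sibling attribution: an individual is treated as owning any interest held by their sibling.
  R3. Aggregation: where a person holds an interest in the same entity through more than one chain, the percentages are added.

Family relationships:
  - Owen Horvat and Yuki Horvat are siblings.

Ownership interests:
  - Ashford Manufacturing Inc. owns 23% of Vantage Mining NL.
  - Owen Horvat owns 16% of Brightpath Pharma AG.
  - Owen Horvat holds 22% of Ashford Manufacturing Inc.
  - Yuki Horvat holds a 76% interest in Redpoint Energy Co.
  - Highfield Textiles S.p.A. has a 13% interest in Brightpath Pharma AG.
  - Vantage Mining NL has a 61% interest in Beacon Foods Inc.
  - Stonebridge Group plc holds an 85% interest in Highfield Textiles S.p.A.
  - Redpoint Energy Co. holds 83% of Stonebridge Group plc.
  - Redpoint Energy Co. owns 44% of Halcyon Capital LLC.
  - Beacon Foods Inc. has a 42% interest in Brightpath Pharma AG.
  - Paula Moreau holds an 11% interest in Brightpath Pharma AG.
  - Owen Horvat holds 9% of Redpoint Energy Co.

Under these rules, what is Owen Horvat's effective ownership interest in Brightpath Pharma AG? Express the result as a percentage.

25.092147%

By sibling attribution (R2), Owen Horvat is treated as also owning Yuki Horvat's interest in Redpoint Energy Co, giving 9% + 76% = 85%.
Chain via Redpoint Energy Co. → Stonebridge Group plc → Highfield Textiles S.p.A. (R1): 85% × 83% × 85% × 13% = 7.795775% of Brightpath Pharma AG.
Chain via Ashford Manufacturing Inc. → Vantage Mining NL → Beacon Foods Inc. (R1): 22% × 23% × 61% × 42% = 1.296372% of Brightpath Pharma AG.
Direct interest in Brightpath Pharma AG: 16%.
Aggregating (R3): 7.795775% + 1.296372% + 16% = 25.092147%.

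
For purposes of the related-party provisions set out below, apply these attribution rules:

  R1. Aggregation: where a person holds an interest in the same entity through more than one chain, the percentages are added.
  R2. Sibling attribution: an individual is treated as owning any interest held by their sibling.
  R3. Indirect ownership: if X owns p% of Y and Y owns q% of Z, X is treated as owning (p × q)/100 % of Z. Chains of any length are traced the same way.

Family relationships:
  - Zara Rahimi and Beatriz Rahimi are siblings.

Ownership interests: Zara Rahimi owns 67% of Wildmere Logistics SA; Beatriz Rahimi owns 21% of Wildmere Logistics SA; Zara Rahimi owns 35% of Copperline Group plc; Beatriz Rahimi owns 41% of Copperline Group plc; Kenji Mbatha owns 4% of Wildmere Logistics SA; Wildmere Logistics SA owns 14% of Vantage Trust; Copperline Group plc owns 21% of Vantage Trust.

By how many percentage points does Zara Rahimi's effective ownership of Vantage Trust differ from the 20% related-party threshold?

8.28

By sibling attribution (R2), Zara Rahimi is treated as also owning Beatriz Rahimi's interest in Wildmere Logistics SA, giving 67% + 21% = 88%.
By sibling attribution (R2), Zara Rahimi is treated as also owning Beatriz Rahimi's interest in Copperline Group plc, giving 35% + 41% = 76%.
Chain via Wildmere Logistics SA (R3): 88% × 14% = 12.32% of Vantage Trust.
Chain via Copperline Group plc (R3): 76% × 21% = 15.96% of Vantage Trust.
Aggregating (R1): 12.32% + 15.96% = 28.28%.
28.28% exceeds the 20% threshold by 8.28 percentage points.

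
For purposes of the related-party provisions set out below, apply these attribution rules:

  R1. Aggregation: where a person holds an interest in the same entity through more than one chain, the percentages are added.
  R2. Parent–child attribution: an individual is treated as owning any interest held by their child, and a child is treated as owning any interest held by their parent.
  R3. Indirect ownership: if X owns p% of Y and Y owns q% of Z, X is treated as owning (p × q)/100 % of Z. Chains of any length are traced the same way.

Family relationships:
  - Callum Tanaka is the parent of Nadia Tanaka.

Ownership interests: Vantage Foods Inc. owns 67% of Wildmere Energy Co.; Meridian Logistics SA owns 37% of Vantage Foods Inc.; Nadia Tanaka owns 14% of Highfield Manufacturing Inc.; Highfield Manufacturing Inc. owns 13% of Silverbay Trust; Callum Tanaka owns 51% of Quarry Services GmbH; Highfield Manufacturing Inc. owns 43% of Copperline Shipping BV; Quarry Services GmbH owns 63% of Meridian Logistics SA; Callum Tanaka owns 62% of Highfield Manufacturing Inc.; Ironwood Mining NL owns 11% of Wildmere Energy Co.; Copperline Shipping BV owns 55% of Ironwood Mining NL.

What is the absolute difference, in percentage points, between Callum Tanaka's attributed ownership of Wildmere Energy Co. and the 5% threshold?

By parent–child attribution (R2), Callum Tanaka is treated as also owning Nadia Tanaka's interest in Highfield Manufacturing Inc, giving 62% + 14% = 76%.
Chain via Highfield Manufacturing Inc. → Copperline Shipping BV → Ironwood Mining NL (R3): 76% × 43% × 55% × 11% = 1.97714% of Wildmere Energy Co.
Chain via Quarry Services GmbH → Meridian Logistics SA → Vantage Foods Inc. (R3): 51% × 63% × 37% × 67% = 7.965027% of Wildmere Energy Co.
Aggregating (R1): 1.97714% + 7.965027% = 9.942167%.
9.942167% exceeds the 5% threshold by 4.942167 percentage points.

4.942167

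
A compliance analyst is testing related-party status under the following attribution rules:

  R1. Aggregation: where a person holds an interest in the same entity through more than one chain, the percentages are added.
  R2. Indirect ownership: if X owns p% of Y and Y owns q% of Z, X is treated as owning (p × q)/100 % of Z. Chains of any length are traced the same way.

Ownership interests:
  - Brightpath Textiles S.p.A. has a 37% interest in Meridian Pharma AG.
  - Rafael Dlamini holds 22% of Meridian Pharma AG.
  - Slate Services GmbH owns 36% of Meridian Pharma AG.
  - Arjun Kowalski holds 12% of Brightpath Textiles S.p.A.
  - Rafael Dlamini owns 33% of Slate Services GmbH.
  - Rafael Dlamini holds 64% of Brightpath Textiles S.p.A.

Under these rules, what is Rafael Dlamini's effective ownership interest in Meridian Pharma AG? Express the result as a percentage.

Chain via Brightpath Textiles S.p.A. (R2): 64% × 37% = 23.68% of Meridian Pharma AG.
Chain via Slate Services GmbH (R2): 33% × 36% = 11.88% of Meridian Pharma AG.
Direct interest in Meridian Pharma AG: 22%.
Aggregating (R1): 23.68% + 11.88% + 22% = 57.56%.

57.56%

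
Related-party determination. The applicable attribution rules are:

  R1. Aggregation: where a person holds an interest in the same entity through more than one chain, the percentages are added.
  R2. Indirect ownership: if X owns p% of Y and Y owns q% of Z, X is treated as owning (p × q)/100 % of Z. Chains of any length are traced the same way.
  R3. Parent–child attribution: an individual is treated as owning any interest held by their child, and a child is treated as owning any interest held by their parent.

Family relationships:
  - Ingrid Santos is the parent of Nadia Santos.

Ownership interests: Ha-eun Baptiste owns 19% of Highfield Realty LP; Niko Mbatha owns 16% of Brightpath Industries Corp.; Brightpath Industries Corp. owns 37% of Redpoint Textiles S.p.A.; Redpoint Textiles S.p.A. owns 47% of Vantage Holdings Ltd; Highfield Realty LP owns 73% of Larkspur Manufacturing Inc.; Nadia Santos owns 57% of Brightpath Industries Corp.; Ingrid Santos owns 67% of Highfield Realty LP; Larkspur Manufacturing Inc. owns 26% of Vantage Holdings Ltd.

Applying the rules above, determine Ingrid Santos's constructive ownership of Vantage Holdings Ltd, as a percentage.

22.6289%

By parent–child attribution (R3), Ingrid Santos is treated as owning Nadia Santos's 57% interest in Brightpath Industries Corp.
Chain via Highfield Realty LP → Larkspur Manufacturing Inc. (R2): 67% × 73% × 26% = 12.7166% of Vantage Holdings Ltd.
Chain via Brightpath Industries Corp. → Redpoint Textiles S.p.A. (R2): 57% × 37% × 47% = 9.9123% of Vantage Holdings Ltd.
Aggregating (R1): 12.7166% + 9.9123% = 22.6289%.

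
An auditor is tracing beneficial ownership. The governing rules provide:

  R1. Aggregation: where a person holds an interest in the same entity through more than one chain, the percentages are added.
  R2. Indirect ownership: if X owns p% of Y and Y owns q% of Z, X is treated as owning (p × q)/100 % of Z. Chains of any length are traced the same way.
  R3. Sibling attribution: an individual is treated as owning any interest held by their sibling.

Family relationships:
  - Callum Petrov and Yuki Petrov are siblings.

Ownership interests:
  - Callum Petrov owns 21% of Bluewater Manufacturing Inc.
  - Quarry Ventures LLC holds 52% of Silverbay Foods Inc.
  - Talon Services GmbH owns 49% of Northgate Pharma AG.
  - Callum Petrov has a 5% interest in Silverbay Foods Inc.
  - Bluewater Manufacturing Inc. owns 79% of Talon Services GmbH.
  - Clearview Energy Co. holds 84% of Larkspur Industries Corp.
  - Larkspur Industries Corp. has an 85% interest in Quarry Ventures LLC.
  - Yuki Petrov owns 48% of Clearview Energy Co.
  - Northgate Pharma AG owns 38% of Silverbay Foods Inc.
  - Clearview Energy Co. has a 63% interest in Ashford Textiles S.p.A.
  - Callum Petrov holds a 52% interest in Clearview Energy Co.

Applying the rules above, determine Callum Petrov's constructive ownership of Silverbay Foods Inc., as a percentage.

By sibling attribution (R3), Callum Petrov is treated as also owning Yuki Petrov's interest in Clearview Energy Co, giving 52% + 48% = 100%.
Chain via Clearview Energy Co. → Larkspur Industries Corp. → Quarry Ventures LLC (R2): 100% × 84% × 85% × 52% = 37.128% of Silverbay Foods Inc.
Chain via Bluewater Manufacturing Inc. → Talon Services GmbH → Northgate Pharma AG (R2): 21% × 79% × 49% × 38% = 3.089058% of Silverbay Foods Inc.
Direct interest in Silverbay Foods Inc: 5%.
Aggregating (R1): 37.128% + 3.089058% + 5% = 45.217058%.

45.217058%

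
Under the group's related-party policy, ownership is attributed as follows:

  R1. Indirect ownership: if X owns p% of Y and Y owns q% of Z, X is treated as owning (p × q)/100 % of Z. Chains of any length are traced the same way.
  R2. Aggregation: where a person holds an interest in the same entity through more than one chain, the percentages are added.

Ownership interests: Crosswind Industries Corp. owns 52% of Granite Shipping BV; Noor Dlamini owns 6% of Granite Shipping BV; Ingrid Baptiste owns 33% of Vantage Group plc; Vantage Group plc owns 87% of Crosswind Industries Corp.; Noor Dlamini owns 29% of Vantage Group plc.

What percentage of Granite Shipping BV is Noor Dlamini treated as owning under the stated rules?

19.1196%

Chain via Vantage Group plc → Crosswind Industries Corp. (R1): 29% × 87% × 52% = 13.1196% of Granite Shipping BV.
Direct interest in Granite Shipping BV: 6%.
Aggregating (R2): 13.1196% + 6% = 19.1196%.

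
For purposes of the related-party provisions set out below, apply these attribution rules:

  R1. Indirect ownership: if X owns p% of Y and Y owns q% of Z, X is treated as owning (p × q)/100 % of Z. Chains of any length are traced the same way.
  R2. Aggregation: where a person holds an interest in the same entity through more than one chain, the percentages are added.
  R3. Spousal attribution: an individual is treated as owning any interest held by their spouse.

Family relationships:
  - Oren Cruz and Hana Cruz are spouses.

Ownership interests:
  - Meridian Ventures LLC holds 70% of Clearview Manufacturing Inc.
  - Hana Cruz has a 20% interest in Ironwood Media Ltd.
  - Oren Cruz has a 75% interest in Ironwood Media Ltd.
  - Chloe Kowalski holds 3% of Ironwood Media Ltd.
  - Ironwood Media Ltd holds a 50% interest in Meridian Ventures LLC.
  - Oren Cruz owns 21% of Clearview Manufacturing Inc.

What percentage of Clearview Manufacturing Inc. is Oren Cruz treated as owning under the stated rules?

By spousal attribution (R3), Oren Cruz is treated as also owning Hana Cruz's interest in Ironwood Media Ltd, giving 75% + 20% = 95%.
Chain via Ironwood Media Ltd → Meridian Ventures LLC (R1): 95% × 50% × 70% = 33.25% of Clearview Manufacturing Inc.
Direct interest in Clearview Manufacturing Inc: 21%.
Aggregating (R2): 33.25% + 21% = 54.25%.

54.25%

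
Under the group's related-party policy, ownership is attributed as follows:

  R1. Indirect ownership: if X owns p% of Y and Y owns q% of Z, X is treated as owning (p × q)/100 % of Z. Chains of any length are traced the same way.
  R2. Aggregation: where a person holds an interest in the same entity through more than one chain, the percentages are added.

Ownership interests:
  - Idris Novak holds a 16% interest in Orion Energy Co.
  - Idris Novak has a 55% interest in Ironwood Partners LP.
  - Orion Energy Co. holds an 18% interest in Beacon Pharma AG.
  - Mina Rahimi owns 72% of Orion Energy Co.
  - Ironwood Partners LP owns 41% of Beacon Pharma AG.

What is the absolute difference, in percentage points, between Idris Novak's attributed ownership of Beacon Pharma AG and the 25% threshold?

0.43

Chain via Ironwood Partners LP (R1): 55% × 41% = 22.55% of Beacon Pharma AG.
Chain via Orion Energy Co. (R1): 16% × 18% = 2.88% of Beacon Pharma AG.
Aggregating (R2): 22.55% + 2.88% = 25.43%.
25.43% exceeds the 25% threshold by 0.43 percentage points.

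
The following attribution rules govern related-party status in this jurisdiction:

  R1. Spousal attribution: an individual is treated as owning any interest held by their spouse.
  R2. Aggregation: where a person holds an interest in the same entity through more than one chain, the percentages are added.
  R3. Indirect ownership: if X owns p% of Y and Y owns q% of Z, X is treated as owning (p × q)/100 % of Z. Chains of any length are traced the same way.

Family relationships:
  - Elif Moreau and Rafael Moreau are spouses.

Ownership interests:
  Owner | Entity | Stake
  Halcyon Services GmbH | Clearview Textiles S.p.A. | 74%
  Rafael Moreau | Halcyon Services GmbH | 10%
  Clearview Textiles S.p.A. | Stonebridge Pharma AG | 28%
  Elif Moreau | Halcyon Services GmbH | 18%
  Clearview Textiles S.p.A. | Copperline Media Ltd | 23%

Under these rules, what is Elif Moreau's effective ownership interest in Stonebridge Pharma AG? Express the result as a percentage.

By spousal attribution (R1), Elif Moreau is treated as also owning Rafael Moreau's interest in Halcyon Services GmbH, giving 18% + 10% = 28%.
Chain via Halcyon Services GmbH → Clearview Textiles S.p.A. (R3): 28% × 74% × 28% = 5.8016% of Stonebridge Pharma AG.

5.8016%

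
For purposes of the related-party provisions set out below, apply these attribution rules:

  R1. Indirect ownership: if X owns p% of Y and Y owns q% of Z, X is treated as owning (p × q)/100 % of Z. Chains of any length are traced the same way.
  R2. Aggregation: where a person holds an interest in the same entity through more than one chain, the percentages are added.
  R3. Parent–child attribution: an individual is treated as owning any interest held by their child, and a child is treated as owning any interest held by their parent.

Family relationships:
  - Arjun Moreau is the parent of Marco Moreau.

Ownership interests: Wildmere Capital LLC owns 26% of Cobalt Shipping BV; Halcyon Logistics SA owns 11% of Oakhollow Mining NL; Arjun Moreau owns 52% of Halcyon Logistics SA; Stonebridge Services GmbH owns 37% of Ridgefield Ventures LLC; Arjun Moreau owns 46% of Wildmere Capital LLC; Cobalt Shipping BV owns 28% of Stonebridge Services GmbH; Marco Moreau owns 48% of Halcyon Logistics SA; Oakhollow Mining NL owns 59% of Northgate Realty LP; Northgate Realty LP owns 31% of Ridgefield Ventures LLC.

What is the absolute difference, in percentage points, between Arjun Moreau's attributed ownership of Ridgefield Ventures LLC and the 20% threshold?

16.749044

By parent–child attribution (R3), Arjun Moreau is treated as also owning Marco Moreau's interest in Halcyon Logistics SA, giving 52% + 48% = 100%.
Chain via Wildmere Capital LLC → Cobalt Shipping BV → Stonebridge Services GmbH (R1): 46% × 26% × 28% × 37% = 1.239056% of Ridgefield Ventures LLC.
Chain via Halcyon Logistics SA → Oakhollow Mining NL → Northgate Realty LP (R1): 100% × 11% × 59% × 31% = 2.0119% of Ridgefield Ventures LLC.
Aggregating (R2): 1.239056% + 2.0119% = 3.250956%.
3.250956% falls short of the 20% threshold by 16.749044 percentage points.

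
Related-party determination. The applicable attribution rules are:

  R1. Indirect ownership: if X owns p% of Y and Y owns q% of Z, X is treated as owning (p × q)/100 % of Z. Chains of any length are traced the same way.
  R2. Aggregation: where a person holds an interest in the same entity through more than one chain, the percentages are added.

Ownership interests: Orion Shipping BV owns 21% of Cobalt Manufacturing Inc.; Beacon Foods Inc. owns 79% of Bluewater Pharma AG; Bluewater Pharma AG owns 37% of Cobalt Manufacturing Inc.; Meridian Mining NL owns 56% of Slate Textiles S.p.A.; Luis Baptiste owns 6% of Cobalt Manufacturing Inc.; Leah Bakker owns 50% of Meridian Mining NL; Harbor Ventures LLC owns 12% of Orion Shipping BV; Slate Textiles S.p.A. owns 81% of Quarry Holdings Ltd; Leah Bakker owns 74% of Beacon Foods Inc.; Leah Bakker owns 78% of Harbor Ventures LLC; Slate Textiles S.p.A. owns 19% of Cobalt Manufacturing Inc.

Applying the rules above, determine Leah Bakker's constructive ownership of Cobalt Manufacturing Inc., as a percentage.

Chain via Beacon Foods Inc. → Bluewater Pharma AG (R1): 74% × 79% × 37% = 21.6302% of Cobalt Manufacturing Inc.
Chain via Meridian Mining NL → Slate Textiles S.p.A. (R1): 50% × 56% × 19% = 5.32% of Cobalt Manufacturing Inc.
Chain via Harbor Ventures LLC → Orion Shipping BV (R1): 78% × 12% × 21% = 1.9656% of Cobalt Manufacturing Inc.
Aggregating (R2): 21.6302% + 5.32% + 1.9656% = 28.9158%.

28.9158%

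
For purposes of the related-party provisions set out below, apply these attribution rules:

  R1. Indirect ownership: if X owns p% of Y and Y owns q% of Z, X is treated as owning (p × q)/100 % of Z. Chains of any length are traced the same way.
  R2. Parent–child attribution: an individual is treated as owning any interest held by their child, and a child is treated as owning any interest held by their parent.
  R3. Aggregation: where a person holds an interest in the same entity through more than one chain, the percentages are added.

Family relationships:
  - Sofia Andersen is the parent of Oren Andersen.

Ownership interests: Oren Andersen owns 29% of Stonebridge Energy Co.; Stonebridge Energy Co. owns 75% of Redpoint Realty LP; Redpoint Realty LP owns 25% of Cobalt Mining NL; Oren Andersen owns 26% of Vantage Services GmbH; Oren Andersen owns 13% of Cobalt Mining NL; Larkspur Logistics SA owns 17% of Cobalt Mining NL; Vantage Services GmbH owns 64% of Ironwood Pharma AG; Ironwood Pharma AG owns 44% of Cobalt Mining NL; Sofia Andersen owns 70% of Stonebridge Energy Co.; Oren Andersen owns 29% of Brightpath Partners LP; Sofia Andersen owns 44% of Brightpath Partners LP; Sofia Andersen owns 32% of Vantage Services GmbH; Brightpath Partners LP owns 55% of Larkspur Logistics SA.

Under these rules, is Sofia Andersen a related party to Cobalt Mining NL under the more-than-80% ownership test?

No

By parent–child attribution (R2), Sofia Andersen is treated as also owning Oren Andersen's interest in Vantage Services GmbH, giving 32% + 26% = 58%.
By parent–child attribution (R2), Sofia Andersen is treated as also owning Oren Andersen's interest in Stonebridge Energy Co, giving 70% + 29% = 99%.
By parent–child attribution (R2), Sofia Andersen is treated as also owning Oren Andersen's interest in Brightpath Partners LP, giving 44% + 29% = 73%.
By parent–child attribution (R2), Sofia Andersen is treated as owning Oren Andersen's 13% interest in Cobalt Mining NL.
Chain via Vantage Services GmbH → Ironwood Pharma AG (R1): 58% × 64% × 44% = 16.3328% of Cobalt Mining NL.
Chain via Stonebridge Energy Co. → Redpoint Realty LP (R1): 99% × 75% × 25% = 18.5625% of Cobalt Mining NL.
Chain via Brightpath Partners LP → Larkspur Logistics SA (R1): 73% × 55% × 17% = 6.8255% of Cobalt Mining NL.
Direct interest in Cobalt Mining NL: 13%.
Aggregating (R3): 16.3328% + 18.5625% + 6.8255% + 13% = 54.7208%.
54.7208% does not exceed the 80% threshold, so Sofia is not a related party to Cobalt Mining NL.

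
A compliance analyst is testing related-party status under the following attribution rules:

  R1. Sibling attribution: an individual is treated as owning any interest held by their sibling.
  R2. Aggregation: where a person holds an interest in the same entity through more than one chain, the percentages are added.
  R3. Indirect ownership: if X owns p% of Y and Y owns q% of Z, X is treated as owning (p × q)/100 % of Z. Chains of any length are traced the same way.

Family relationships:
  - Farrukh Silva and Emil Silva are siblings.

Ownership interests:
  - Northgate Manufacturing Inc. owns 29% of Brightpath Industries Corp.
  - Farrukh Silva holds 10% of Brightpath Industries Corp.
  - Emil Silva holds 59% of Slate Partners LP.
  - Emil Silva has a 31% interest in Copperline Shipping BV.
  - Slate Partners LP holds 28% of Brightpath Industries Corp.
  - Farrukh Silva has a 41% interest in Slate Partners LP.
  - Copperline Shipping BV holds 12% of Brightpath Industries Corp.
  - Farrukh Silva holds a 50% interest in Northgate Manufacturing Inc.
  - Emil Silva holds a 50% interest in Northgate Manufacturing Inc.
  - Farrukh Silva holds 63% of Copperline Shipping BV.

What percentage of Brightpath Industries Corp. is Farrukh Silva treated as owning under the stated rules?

78.28%

By sibling attribution (R1), Farrukh Silva is treated as also owning Emil Silva's interest in Slate Partners LP, giving 41% + 59% = 100%.
By sibling attribution (R1), Farrukh Silva is treated as also owning Emil Silva's interest in Copperline Shipping BV, giving 63% + 31% = 94%.
By sibling attribution (R1), Farrukh Silva is treated as also owning Emil Silva's interest in Northgate Manufacturing Inc, giving 50% + 50% = 100%.
Chain via Slate Partners LP (R3): 100% × 28% = 28% of Brightpath Industries Corp.
Chain via Copperline Shipping BV (R3): 94% × 12% = 11.28% of Brightpath Industries Corp.
Chain via Northgate Manufacturing Inc. (R3): 100% × 29% = 29% of Brightpath Industries Corp.
Direct interest in Brightpath Industries Corp: 10%.
Aggregating (R2): 28% + 11.28% + 29% + 10% = 78.28%.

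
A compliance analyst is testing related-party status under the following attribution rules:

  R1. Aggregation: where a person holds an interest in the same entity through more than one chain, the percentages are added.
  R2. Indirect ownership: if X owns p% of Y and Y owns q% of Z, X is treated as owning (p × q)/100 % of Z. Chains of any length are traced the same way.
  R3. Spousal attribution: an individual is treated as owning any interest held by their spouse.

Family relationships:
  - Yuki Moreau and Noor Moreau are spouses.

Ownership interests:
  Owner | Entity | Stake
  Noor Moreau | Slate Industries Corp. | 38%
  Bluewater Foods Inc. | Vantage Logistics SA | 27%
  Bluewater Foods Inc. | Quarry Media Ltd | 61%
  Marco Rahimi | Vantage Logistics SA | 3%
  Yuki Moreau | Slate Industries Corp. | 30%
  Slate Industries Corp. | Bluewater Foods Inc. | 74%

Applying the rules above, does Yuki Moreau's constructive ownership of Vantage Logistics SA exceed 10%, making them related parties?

By spousal attribution (R3), Yuki Moreau is treated as also owning Noor Moreau's interest in Slate Industries Corp, giving 30% + 38% = 68%.
Chain via Slate Industries Corp. → Bluewater Foods Inc. (R2): 68% × 74% × 27% = 13.5864% of Vantage Logistics SA.
13.5864% exceeds the 10% threshold, so Yuki is a related party to Vantage Logistics SA.

Yes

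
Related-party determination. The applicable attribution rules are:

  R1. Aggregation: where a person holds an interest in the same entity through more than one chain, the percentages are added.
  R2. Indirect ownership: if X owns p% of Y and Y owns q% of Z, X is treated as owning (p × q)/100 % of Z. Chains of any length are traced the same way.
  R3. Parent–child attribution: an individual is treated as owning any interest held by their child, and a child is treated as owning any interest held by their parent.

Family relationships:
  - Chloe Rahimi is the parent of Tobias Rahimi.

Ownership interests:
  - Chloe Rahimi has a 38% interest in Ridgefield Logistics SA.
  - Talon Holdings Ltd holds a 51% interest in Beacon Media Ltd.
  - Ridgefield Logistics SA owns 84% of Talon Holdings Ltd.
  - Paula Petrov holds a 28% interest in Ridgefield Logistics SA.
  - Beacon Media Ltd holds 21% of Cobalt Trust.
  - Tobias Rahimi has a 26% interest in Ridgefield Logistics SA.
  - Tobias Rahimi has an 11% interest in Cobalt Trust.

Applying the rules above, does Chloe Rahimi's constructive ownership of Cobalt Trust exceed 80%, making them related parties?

By parent–child attribution (R3), Chloe Rahimi is treated as also owning Tobias Rahimi's interest in Ridgefield Logistics SA, giving 38% + 26% = 64%.
By parent–child attribution (R3), Chloe Rahimi is treated as owning Tobias Rahimi's 11% interest in Cobalt Trust.
Chain via Ridgefield Logistics SA → Talon Holdings Ltd → Beacon Media Ltd (R2): 64% × 84% × 51% × 21% = 5.757696% of Cobalt Trust.
Direct interest in Cobalt Trust: 11%.
Aggregating (R1): 5.757696% + 11% = 16.757696%.
16.757696% does not exceed the 80% threshold, so Chloe is not a related party to Cobalt Trust.

No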